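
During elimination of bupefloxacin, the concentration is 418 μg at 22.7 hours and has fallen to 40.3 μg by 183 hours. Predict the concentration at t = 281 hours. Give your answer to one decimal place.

Over Δt = 183 − 22.7 = 160.3 hours, the level fell by a factor of 418/40.3 ≈ 10.372.
n = log₂(10.372) ≈ 3.3747 half-lives, so t½ = 160.3/3.3747 ≈ 47.501 hours.
From t = 183 to t = 281: 40.3 × (1/2)^((281−183)/47.501) ≈ 9.6438 μg.

9.6 μg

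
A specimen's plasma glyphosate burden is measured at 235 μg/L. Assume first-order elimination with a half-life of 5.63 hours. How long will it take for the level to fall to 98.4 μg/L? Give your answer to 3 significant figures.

Fraction remaining = 98.4/235 ≈ 0.41872.
n = log₂(235/98.4) = ln(2.3882)/ln 2 ≈ 1.2559 half-lives.
t = n × t½ = 1.2559 × 5.63 ≈ 7.0709 hours.

7.07 hours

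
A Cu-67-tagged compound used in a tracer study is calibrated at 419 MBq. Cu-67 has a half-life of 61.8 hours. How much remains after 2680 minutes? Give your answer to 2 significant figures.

Convert the elapsed time: 2680 minutes = 44.6667 hours.
Number of half-lives: n = 44.6667/61.8 ≈ 0.72276.
Remaining = 419 × (1/2)^0.72276 = 419 × 0.60594 ≈ 253.89 MBq.

250 MBq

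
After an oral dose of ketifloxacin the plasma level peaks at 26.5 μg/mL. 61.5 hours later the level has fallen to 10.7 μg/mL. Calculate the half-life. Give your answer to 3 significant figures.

A/A₀ = 10.7/26.5 ≈ 0.40377.
n = log₂(2.4766) ≈ 1.3084 half-lives elapsed in 61.5 hours.
t½ = 61.5/1.3084 ≈ 47.005 hours.

47.0 hours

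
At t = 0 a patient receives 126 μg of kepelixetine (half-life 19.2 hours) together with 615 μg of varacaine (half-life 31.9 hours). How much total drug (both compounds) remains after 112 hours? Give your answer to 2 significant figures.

kepelixetine: 126 × (1/2)^(112/19.2) = 126 × (1/2)^5.8333 ≈ 2.2098 μg.
varacaine: 615 × (1/2)^(112/31.9) = 615 × (1/2)^3.511 ≈ 53.947 μg.
Total = 2.2098 + 53.947 ≈ 56.157 μg.

56 μg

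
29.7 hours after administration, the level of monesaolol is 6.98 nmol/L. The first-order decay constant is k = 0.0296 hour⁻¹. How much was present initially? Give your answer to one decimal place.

t½ = ln 2 / k = 0.69315 / 0.0296 ≈ 23.417 hours.
Number of half-lives elapsed: n = 29.7/23.417 ≈ 1.2683.
A₀ = A × 2^n = 6.98 × 2^1.2683 = 6.98 × 2.4088 ≈ 16.813 nmol/L.

16.8 nmol/L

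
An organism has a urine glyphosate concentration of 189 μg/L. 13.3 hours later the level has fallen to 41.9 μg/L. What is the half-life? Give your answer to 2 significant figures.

A/A₀ = 41.9/189 ≈ 0.22169.
n = log₂(4.5107) ≈ 2.1734 half-lives elapsed in 13.3 hours.
t½ = 13.3/2.1734 ≈ 6.1195 hours.

6.1 hours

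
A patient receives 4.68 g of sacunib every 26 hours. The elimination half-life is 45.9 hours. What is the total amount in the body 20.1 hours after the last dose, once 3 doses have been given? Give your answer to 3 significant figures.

7.36 g

The 3 doses were given 72.1, 46.1, 20.1 hours ago.
Total = 4.68·(1/2)^(72.1/45.9) + 4.68·(1/2)^(46.1/45.9) + 4.68·(1/2)^(20.1/45.9)
      = 1.5754 + 2.3329 + 3.4548 ≈ 7.3631 g.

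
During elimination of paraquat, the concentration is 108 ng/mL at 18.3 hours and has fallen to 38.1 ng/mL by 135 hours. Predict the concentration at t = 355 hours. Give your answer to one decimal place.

5.3 ng/mL

Over Δt = 135 − 18.3 = 116.7 hours, the level fell by a factor of 108/38.1 ≈ 2.8346.
n = log₂(2.8346) ≈ 1.5032 half-lives, so t½ = 116.7/1.5032 ≈ 77.636 hours.
From t = 135 to t = 355: 38.1 × (1/2)^((355−135)/77.636) ≈ 5.3442 ng/mL.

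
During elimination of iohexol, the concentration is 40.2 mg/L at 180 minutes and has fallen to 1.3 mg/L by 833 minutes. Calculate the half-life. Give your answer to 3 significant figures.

Over Δt = 833 − 180 = 653 minutes, the level fell by a factor of 40.2/1.3 ≈ 30.923.
n = log₂(30.923) ≈ 4.9506 half-lives, so t½ = 653/4.9506 ≈ 131.9 minutes.

132 minutes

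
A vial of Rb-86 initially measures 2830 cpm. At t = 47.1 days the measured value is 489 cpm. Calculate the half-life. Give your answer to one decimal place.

18.6 days

A/A₀ = 489/2830 ≈ 0.17279.
n = log₂(5.7873) ≈ 2.5329 half-lives elapsed in 47.1 days.
t½ = 47.1/2.5329 ≈ 18.595 days.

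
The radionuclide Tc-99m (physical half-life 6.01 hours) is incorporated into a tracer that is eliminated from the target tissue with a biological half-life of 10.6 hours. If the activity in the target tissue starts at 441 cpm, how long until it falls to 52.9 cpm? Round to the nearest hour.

12 hours

1/t_eff = 1/t_phys + 1/t_biol = 1/6.01 + 1/10.6 = 0.26073 per hour.
t_eff = 6.01 × 10.6 / (6.01 + 10.6) ≈ 3.8354 hours.
n = log₂(441/52.9) ≈ 3.0594; t = 3.0594 × 3.8354 ≈ 11.734 hours.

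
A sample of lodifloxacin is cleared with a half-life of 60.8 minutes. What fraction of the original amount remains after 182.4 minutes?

0.125

n = 182.4/60.8 ≈ 3 half-lives.
Fraction remaining = (1/2)^3 ≈ 0.125.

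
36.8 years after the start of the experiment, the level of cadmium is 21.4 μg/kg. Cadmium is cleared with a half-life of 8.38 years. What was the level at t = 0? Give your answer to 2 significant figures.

Number of half-lives elapsed: n = 36.8/8.38 ≈ 4.3914.
A₀ = A × 2^n = 21.4 × 2^4.3914 = 21.4 × 20.987 ≈ 449.12 μg/kg.

450 μg/kg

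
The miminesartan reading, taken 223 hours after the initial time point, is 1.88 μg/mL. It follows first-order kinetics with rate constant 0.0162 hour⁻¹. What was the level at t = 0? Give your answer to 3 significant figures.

t½ = ln 2 / λ = 0.69315 / 0.0162 ≈ 42.787 hours.
Number of half-lives elapsed: n = 223/42.787 ≈ 5.2119.
A₀ = A × 2^n = 1.88 × 2^5.2119 = 1.88 × 37.062 ≈ 69.677 μg/mL.

69.7 μg/mL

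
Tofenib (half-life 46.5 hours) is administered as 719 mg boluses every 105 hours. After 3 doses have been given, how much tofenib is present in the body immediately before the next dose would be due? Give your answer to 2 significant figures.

190 mg

The 3 doses were given 315, 210, 105 hours ago.
Total = 719·(1/2)^(315/46.5) + 719·(1/2)^(210/46.5) + 719·(1/2)^(105/46.5)
      = 6.5689 + 31.422 + 150.31 ≈ 188.3 mg.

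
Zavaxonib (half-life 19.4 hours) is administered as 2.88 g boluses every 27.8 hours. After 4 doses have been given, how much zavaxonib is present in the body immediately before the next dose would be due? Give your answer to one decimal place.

The 4 doses were given 111.2, 83.4, 55.6, 27.8 hours ago.
Total = 2.88·(1/2)^(111.2/19.4) + 2.88·(1/2)^(83.4/19.4) + 2.88·(1/2)^(55.6/19.4) + 2.88·(1/2)^(27.8/19.4)
      = 0.054188 + 0.14631 + 0.39505 + 1.0666 ≈ 1.6622 g.

1.7 g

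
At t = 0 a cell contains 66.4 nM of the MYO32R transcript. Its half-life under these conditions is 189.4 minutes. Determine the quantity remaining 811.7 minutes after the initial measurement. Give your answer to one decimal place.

Number of half-lives: n = 811.7/189.4 ≈ 4.2856.
Remaining = 66.4 × (1/2)^4.2856 = 66.4 × 0.051274 ≈ 3.4046 nM.

3.4 nM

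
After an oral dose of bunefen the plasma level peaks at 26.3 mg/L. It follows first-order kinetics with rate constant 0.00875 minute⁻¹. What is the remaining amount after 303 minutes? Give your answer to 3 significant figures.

t½ = ln 2 / k = 0.69315 / 0.00875 ≈ 79.217 minutes.
Number of half-lives: n = 303/79.217 ≈ 3.8249.
Remaining = 26.3 × (1/2)^3.8249 = 26.3 × 0.070563 ≈ 1.8558 mg/L.

1.86 mg/L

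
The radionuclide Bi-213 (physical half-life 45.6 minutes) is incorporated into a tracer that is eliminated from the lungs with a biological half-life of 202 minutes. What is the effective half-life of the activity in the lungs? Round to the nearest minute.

1/t_eff = 1/t_phys + 1/t_biol = 1/45.6 + 1/202 = 0.02688 per minute.
t_eff = 45.6 × 202 / (45.6 + 202) ≈ 37.202 minutes.

37 minutes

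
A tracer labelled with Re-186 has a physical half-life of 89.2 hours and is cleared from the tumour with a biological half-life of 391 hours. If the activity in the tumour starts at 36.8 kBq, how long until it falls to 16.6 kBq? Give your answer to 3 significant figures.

1/t_eff = 1/t_phys + 1/t_biol = 1/89.2 + 1/391 = 0.013768 per hour.
t_eff = 89.2 × 391 / (89.2 + 391) ≈ 72.631 hours.
n = log₂(36.8/16.6) ≈ 1.1485; t = 1.1485 × 72.631 ≈ 83.418 hours.

83.4 hours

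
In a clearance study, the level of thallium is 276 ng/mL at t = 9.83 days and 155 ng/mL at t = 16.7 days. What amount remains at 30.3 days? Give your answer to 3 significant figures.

49.5 ng/mL

Over Δt = 16.7 − 9.83 = 6.87 days, the level fell by a factor of 276/155 ≈ 1.7806.
n = log₂(1.7806) ≈ 0.8324 half-lives, so t½ = 6.87/0.8324 ≈ 8.2532 days.
From t = 16.7 to t = 30.3: 155 × (1/2)^((30.3−16.7)/8.2532) ≈ 49.463 ng/mL.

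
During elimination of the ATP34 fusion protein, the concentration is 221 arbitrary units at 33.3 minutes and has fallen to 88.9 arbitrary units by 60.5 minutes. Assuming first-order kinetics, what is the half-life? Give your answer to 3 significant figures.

Over Δt = 60.5 − 33.3 = 27.2 minutes, the level fell by a factor of 221/88.9 ≈ 2.4859.
n = log₂(2.4859) ≈ 1.3138 half-lives, so t½ = 27.2/1.3138 ≈ 20.703 minutes.

20.7 minutes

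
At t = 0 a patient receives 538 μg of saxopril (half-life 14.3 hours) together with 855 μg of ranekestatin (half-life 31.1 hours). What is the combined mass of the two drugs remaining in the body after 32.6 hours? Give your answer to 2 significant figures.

520 μg

saxopril: 538 × (1/2)^(32.6/14.3) = 538 × (1/2)^2.2797 ≈ 110.79 μg.
ranekestatin: 855 × (1/2)^(32.6/31.1) = 855 × (1/2)^1.0482 ≈ 413.44 μg.
Total = 110.79 + 413.44 ≈ 524.24 μg.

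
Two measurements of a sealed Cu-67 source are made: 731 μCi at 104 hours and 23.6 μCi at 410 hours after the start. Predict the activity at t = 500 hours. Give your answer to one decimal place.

Over Δt = 410 − 104 = 306 hours, the level fell by a factor of 731/23.6 ≈ 30.975.
n = log₂(30.975) ≈ 4.953 half-lives, so t½ = 306/4.953 ≈ 61.781 hours.
From t = 410 to t = 500: 23.6 × (1/2)^((500−410)/61.781) ≈ 8.5977 μCi.

8.6 μCi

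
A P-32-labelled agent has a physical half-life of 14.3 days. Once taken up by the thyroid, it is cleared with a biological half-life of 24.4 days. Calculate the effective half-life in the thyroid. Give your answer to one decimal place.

1/t_eff = 1/t_phys + 1/t_biol = 1/14.3 + 1/24.4 = 0.11091 per day.
t_eff = 14.3 × 24.4 / (14.3 + 24.4) ≈ 9.016 days.

9.0 days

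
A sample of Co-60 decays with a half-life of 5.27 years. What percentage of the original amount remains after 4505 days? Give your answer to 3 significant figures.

19.7%

4505 days = 12.3425 years.
n = 12.3425/5.27 ≈ 2.342 half-lives.
Fraction remaining = (1/2)^2.342 ≈ 0.19723, i.e. 19.723%.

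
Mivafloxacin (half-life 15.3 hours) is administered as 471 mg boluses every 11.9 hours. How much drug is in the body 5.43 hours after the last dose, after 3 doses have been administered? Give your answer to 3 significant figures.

708 mg

The 3 doses were given 29.23, 17.33, 5.43 hours ago.
Total = 471·(1/2)^(29.23/15.3) + 471·(1/2)^(17.33/15.3) + 471·(1/2)^(5.43/15.3)
      = 125.29 + 214.81 + 368.29 ≈ 708.38 mg.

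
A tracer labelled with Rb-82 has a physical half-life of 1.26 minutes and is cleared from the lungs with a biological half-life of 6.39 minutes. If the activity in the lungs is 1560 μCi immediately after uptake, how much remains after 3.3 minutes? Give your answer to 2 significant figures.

180 μCi

1/t_eff = 1/t_phys + 1/t_biol = 1/1.26 + 1/6.39 = 0.95015 per minute.
t_eff = 1.26 × 6.39 / (1.26 + 6.39) ≈ 1.0525 minutes.
Remaining = 1560 × (1/2)^(3.3/1.0525) = 1560 × (1/2)^3.1355 ≈ 177.52 μCi.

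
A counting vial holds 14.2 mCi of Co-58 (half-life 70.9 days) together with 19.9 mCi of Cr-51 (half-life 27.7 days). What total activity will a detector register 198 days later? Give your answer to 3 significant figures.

2.19 mCi

Co-58: 14.2 × (1/2)^(198/70.9) = 14.2 × (1/2)^2.7927 ≈ 2.0493 mCi.
Cr-51: 19.9 × (1/2)^(198/27.7) = 19.9 × (1/2)^7.148 ≈ 0.14031 mCi.
Total = 2.0493 + 0.14031 ≈ 2.1896 mCi.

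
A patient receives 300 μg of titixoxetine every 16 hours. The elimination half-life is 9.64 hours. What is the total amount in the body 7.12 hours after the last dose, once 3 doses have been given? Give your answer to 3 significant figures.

The 3 doses were given 39.12, 23.12, 7.12 hours ago.
Total = 300·(1/2)^(39.12/9.64) + 300·(1/2)^(23.12/9.64) + 300·(1/2)^(7.12/9.64)
      = 18.01 + 56.905 + 179.8 ≈ 254.71 μg.

255 μg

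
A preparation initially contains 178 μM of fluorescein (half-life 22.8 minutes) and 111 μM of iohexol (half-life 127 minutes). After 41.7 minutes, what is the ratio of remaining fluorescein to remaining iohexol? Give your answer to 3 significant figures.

fluorescein: 178 × (1/2)^(41.7/22.8) = 178 × (1/2)^1.8289 ≈ 50.102 μM.
iohexol: 111 × (1/2)^(41.7/127) = 111 × (1/2)^0.32835 ≈ 88.406 μM.
Ratio ≈ 50.102 / 88.406 ≈ 0.56672.

0.567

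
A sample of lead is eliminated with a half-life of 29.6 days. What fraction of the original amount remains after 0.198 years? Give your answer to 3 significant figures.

0.184

0.198 years = 72.27 days.
n = 72.27/29.6 ≈ 2.4416 half-lives.
Fraction remaining = (1/2)^2.4416 ≈ 0.18409.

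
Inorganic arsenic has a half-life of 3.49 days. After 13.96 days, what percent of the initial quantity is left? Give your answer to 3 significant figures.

n = 13.96/3.49 ≈ 4 half-lives.
Fraction remaining = (1/2)^4 ≈ 0.0625, i.e. 6.25%.

6.25%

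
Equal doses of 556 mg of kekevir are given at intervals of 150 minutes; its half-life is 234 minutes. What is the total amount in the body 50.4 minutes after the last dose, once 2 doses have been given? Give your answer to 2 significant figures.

The 2 doses were given 200.4, 50.4 minutes ago.
Total = 556·(1/2)^(200.4/234) + 556·(1/2)^(50.4/234)
      = 307.09 + 478.89 ≈ 785.98 mg.

790 mg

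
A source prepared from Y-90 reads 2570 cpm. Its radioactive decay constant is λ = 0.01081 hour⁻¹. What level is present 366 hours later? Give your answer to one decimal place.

t½ = ln 2 / λ = 0.69315 / 0.01081 ≈ 64.121 hours.
Number of half-lives: n = 366/64.121 ≈ 5.708.
Remaining = 2570 × (1/2)^5.708 = 2570 × 0.019131 ≈ 49.166 cpm.

49.2 cpm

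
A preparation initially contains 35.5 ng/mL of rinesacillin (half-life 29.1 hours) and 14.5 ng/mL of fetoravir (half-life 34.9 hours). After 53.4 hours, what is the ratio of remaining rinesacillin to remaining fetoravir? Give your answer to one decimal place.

2.0

rinesacillin: 35.5 × (1/2)^(53.4/29.1) = 35.5 × (1/2)^1.8351 ≈ 9.95 ng/mL.
fetoravir: 14.5 × (1/2)^(53.4/34.9) = 14.5 × (1/2)^1.5301 ≈ 5.0207 ng/mL.
Ratio ≈ 9.95 / 5.0207 ≈ 1.9818.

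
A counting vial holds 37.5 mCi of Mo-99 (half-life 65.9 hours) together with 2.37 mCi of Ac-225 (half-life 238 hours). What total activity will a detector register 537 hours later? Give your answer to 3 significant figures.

Mo-99: 37.5 × (1/2)^(537/65.9) = 37.5 × (1/2)^8.1487 ≈ 0.13214 mCi.
Ac-225: 2.37 × (1/2)^(537/238) = 2.37 × (1/2)^2.2563 ≈ 0.49606 mCi.
Total = 0.13214 + 0.49606 ≈ 0.6282 mCi.

0.628 mCi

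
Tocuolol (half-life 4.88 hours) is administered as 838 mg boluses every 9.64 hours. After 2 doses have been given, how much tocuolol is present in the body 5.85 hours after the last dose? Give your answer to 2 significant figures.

460 mg

The 2 doses were given 15.49, 5.85 hours ago.
Total = 838·(1/2)^(15.49/4.88) + 838·(1/2)^(5.85/4.88)
      = 92.837 + 365.07 ≈ 457.91 mg.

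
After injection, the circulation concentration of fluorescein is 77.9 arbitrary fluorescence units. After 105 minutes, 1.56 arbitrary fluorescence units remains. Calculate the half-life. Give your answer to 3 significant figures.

18.6 minutes

A/A₀ = 1.56/77.9 ≈ 0.020026.
n = log₂(49.936) ≈ 5.642 half-lives elapsed in 105 minutes.
t½ = 105/5.642 ≈ 18.61 minutes.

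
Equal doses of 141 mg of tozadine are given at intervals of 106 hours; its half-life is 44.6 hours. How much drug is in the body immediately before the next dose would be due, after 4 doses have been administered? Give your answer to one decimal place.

33.6 mg

The 4 doses were given 424, 318, 212, 106 hours ago.
Total = 141·(1/2)^(424/44.6) + 141·(1/2)^(318/44.6) + 141·(1/2)^(212/44.6) + 141·(1/2)^(106/44.6)
      = 0.19382 + 1.0066 + 5.2277 + 27.15 ≈ 33.578 mg.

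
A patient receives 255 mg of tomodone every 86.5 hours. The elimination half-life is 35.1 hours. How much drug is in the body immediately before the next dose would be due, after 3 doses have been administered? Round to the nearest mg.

The 3 doses were given 259.5, 173, 86.5 hours ago.
Total = 255·(1/2)^(259.5/35.1) + 255·(1/2)^(173/35.1) + 255·(1/2)^(86.5/35.1)
      = 1.517 + 8.372 + 46.205 ≈ 56.094 mg.

56 mg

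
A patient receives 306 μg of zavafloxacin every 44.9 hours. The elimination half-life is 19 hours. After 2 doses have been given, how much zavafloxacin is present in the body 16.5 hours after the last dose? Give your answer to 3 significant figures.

The 2 doses were given 61.4, 16.5 hours ago.
Total = 306·(1/2)^(61.4/19) + 306·(1/2)^(16.5/19)
      = 32.578 + 167.61 ≈ 200.19 μg.

200 μg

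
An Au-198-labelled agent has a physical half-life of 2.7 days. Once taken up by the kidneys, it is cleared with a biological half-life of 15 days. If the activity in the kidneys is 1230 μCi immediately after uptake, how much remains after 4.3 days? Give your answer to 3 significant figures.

334 μCi

1/t_eff = 1/t_phys + 1/t_biol = 1/2.7 + 1/15 = 0.43704 per day.
t_eff = 2.7 × 15 / (2.7 + 15) ≈ 2.2881 days.
Remaining = 1230 × (1/2)^(4.3/2.2881) = 1230 × (1/2)^1.8793 ≈ 334.34 μCi.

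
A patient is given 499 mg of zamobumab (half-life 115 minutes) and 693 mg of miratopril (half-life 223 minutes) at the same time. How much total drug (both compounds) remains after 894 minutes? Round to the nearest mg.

zamobumab: 499 × (1/2)^(894/115) = 499 × (1/2)^7.7739 ≈ 2.2799 mg.
miratopril: 693 × (1/2)^(894/223) = 693 × (1/2)^4.009 ≈ 43.044 mg.
Total = 2.2799 + 43.044 ≈ 45.324 mg.

45 mg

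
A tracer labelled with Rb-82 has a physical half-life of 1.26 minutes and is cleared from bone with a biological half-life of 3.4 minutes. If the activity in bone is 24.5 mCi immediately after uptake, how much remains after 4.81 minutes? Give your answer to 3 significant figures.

0.652 mCi

1/t_eff = 1/t_phys + 1/t_biol = 1/1.26 + 1/3.4 = 1.0878 per minute.
t_eff = 1.26 × 3.4 / (1.26 + 3.4) ≈ 0.91931 minutes.
Remaining = 24.5 × (1/2)^(4.81/0.91931) = 24.5 × (1/2)^5.2322 ≈ 0.65182 mCi.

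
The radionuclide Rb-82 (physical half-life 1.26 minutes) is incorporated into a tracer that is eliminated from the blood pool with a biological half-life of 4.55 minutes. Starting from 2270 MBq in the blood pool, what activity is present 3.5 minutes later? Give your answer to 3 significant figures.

1/t_eff = 1/t_phys + 1/t_biol = 1/1.26 + 1/4.55 = 1.0134 per minute.
t_eff = 1.26 × 4.55 / (1.26 + 4.55) ≈ 0.98675 minutes.
Remaining = 2270 × (1/2)^(3.5/0.98675) = 2270 × (1/2)^3.547 ≈ 194.21 MBq.

194 MBq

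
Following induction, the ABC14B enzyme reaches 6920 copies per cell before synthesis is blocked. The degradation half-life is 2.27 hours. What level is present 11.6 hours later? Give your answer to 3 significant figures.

200 copies per cell

Number of half-lives: n = 11.6/2.27 ≈ 5.1101.
Remaining = 6920 × (1/2)^5.1101 = 6920 × 0.028953 ≈ 200.36 copies per cell.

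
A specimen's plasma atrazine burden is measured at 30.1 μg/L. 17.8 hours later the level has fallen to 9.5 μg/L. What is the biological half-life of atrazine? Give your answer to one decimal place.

10.7 hours

A/A₀ = 9.5/30.1 ≈ 0.31561.
n = log₂(3.1684) ≈ 1.6638 half-lives elapsed in 17.8 hours.
t½ = 17.8/1.6638 ≈ 10.699 hours.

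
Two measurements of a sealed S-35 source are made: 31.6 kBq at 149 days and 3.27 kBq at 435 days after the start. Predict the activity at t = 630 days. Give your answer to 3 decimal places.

0.696 kBq

Over Δt = 435 − 149 = 286 days, the level fell by a factor of 31.6/3.27 ≈ 9.6636.
n = log₂(9.6636) ≈ 3.2726 half-lives, so t½ = 286/3.2726 ≈ 87.393 days.
From t = 435 to t = 630: 3.27 × (1/2)^((630−435)/87.393) ≈ 0.6964 kBq.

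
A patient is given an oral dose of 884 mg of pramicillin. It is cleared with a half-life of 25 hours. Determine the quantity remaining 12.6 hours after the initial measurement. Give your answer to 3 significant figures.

Number of half-lives: n = 12.6/25 ≈ 0.504.
Remaining = 884 × (1/2)^0.504 = 884 × 0.70515 ≈ 623.35 mg.

623 mg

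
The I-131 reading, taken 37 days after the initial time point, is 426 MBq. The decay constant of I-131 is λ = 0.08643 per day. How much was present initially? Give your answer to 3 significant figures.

t½ = ln 2 / λ = 0.69315 / 0.08643 ≈ 8.0198 days.
Number of half-lives elapsed: n = 37/8.0198 ≈ 4.6136.
A₀ = A × 2^n = 426 × 2^4.6136 = 426 × 24.481 ≈ 10429 MBq.

10400 MBq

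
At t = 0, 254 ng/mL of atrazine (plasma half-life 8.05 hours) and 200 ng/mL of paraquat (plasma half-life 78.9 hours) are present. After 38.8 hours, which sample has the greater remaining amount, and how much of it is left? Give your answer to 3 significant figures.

atrazine: 254 × (1/2)^4.8199 ≈ 8.993 ng/mL.
paraquat: 200 × (1/2)^0.49176 ≈ 142.23 ng/mL.
Paraquat has more remaining, at ≈ 142.23 ng/mL.

paraquat, 142 ng/mL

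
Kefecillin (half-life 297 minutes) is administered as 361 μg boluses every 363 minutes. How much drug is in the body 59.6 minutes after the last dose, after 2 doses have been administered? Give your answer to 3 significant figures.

The 2 doses were given 422.6, 59.6 minutes ago.
Total = 361·(1/2)^(422.6/297) + 361·(1/2)^(59.6/297)
      = 134.64 + 314.12 ≈ 448.76 μg.

449 μg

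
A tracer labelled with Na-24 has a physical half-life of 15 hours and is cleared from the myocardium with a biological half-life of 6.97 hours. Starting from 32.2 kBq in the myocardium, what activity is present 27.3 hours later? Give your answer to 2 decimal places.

1/t_eff = 1/t_phys + 1/t_biol = 1/15 + 1/6.97 = 0.21014 per hour.
t_eff = 15 × 6.97 / (15 + 6.97) ≈ 4.7588 hours.
Remaining = 32.2 × (1/2)^(27.3/4.7588) = 32.2 × (1/2)^5.7368 ≈ 0.60383 kBq.

0.60 kBq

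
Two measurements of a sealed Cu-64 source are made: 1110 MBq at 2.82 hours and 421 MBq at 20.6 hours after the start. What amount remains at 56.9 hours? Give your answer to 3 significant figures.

Over Δt = 20.6 − 2.82 = 17.78 hours, the level fell by a factor of 1110/421 ≈ 2.6366.
n = log₂(2.6366) ≈ 1.3987 half-lives, so t½ = 17.78/1.3987 ≈ 12.712 hours.
From t = 20.6 to t = 56.9: 421 × (1/2)^((56.9−20.6)/12.712) ≈ 58.167 MBq.

58.2 MBq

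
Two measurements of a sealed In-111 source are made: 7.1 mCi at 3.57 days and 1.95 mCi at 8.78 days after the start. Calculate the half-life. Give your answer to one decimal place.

Over Δt = 8.78 − 3.57 = 5.21 days, the level fell by a factor of 7.1/1.95 ≈ 3.641.
n = log₂(3.641) ≈ 1.8643 half-lives, so t½ = 5.21/1.8643 ≈ 2.7945 days.

2.8 days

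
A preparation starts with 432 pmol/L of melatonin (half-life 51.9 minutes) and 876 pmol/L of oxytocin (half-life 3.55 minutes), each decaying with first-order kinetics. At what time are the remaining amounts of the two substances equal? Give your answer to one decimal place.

Set 432·(1/2)^(t/51.9) = 876·(1/2)^(t/3.55).
Taking log₂: log₂(432/876) = t·(1/51.9 − 1/3.55).
log₂(0.49315) = -1.0199; 1/51.9 − 1/3.55 = -0.26242.
t = -1.0199 / -0.26242 ≈ 3.8865 minutes.

3.9 minutes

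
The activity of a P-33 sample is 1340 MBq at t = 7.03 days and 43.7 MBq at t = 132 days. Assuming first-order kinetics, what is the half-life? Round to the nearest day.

25 days

Over Δt = 132 − 7.03 = 124.97 days, the level fell by a factor of 1340/43.7 ≈ 30.664.
n = log₂(30.664) ≈ 4.9385 half-lives, so t½ = 124.97/4.9385 ≈ 25.305 days.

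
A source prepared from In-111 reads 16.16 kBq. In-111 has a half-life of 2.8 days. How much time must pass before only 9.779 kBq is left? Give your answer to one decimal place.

2.0 days

Fraction remaining = 9.779/16.16 ≈ 0.60514.
n = log₂(16.16/9.779) = ln(1.6525)/ln 2 ≈ 0.72467 half-lives.
t = n × t½ = 0.72467 × 2.8 ≈ 2.0291 days.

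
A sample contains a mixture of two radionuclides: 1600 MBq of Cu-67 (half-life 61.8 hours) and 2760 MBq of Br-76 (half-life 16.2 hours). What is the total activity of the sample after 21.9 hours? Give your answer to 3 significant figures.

Cu-67: 1600 × (1/2)^(21.9/61.8) = 1600 × (1/2)^0.35437 ≈ 1251.5 MBq.
Br-76: 2760 × (1/2)^(21.9/16.2) = 2760 × (1/2)^1.3519 ≈ 1081.3 MBq.
Total = 1251.5 + 1081.3 ≈ 2332.9 MBq.

2330 MBq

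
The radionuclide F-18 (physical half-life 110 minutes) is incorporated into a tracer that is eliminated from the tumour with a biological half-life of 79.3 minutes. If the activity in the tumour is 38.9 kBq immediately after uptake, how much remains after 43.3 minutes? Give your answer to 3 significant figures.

20.3 kBq

1/t_eff = 1/t_phys + 1/t_biol = 1/110 + 1/79.3 = 0.021701 per minute.
t_eff = 110 × 79.3 / (110 + 79.3) ≈ 46.08 minutes.
Remaining = 38.9 × (1/2)^(43.3/46.08) = 38.9 × (1/2)^0.93966 ≈ 20.281 kBq.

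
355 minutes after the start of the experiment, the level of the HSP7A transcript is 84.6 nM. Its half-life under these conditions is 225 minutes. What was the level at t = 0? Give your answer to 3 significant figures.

253 nM

Number of half-lives elapsed: n = 355/225 ≈ 1.5778.
A₀ = A × 2^n = 84.6 × 2^1.5778 = 84.6 × 2.9851 ≈ 252.54 nM.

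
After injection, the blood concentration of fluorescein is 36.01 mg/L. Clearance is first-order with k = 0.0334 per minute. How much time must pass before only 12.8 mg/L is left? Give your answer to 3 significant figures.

31.0 minutes

t½ = ln 2 / k = 0.69315 / 0.0334 ≈ 20.753 minutes.
Fraction remaining = 12.8/36.01 ≈ 0.35546.
n = log₂(36.01/12.8) = ln(2.8133)/ln 2 ≈ 1.4923 half-lives.
t = n × t½ = 1.4923 × 20.753 ≈ 30.969 minutes.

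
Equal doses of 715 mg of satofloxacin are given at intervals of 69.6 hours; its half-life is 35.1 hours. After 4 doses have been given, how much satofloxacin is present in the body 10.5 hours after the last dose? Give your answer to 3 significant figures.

The 4 doses were given 219.3, 149.7, 80.1, 10.5 hours ago.
Total = 715·(1/2)^(219.3/35.1) + 715·(1/2)^(149.7/35.1) + 715·(1/2)^(80.1/35.1) + 715·(1/2)^(10.5/35.1)
      = 9.4083 + 37.19 + 147.01 + 581.1 ≈ 774.71 mg.

775 mg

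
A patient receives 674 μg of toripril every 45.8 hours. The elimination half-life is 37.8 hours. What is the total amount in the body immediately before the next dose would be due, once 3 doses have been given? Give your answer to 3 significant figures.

471 μg

The 3 doses were given 137.4, 91.6, 45.8 hours ago.
Total = 674·(1/2)^(137.4/37.8) + 674·(1/2)^(91.6/37.8) + 674·(1/2)^(45.8/37.8)
      = 54.255 + 125.66 + 291.02 ≈ 470.93 μg.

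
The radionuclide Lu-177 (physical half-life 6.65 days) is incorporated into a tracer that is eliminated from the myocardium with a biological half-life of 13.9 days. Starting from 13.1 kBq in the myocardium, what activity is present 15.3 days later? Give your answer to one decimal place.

1.2 kBq

1/t_eff = 1/t_phys + 1/t_biol = 1/6.65 + 1/13.9 = 0.22232 per day.
t_eff = 6.65 × 13.9 / (6.65 + 13.9) ≈ 4.4981 days.
Remaining = 13.1 × (1/2)^(15.3/4.4981) = 13.1 × (1/2)^3.4015 ≈ 1.2397 kBq.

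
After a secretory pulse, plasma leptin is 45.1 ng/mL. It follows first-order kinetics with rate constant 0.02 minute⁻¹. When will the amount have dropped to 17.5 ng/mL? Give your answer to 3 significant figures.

t½ = ln 2 / λ = 0.69315 / 0.02 ≈ 34.657 minutes.
Fraction remaining = 17.5/45.1 ≈ 0.38803.
n = log₂(45.1/17.5) = ln(2.5771)/ln 2 ≈ 1.3658 half-lives.
t = n × t½ = 1.3658 × 34.657 ≈ 47.334 minutes.

47.3 minutes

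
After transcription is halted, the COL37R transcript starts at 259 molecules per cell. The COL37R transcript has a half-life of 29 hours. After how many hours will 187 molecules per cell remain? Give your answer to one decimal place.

Fraction remaining = 187/259 ≈ 0.72201.
n = log₂(259/187) = ln(1.385)/ln 2 ≈ 0.46991 half-lives.
t = n × t½ = 0.46991 × 29 ≈ 13.628 hours.

13.6 hours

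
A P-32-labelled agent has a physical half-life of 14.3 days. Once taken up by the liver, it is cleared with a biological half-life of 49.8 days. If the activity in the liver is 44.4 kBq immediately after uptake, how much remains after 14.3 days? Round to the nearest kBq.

1/t_eff = 1/t_phys + 1/t_biol = 1/14.3 + 1/49.8 = 0.09001 per day.
t_eff = 14.3 × 49.8 / (14.3 + 49.8) ≈ 11.11 days.
Remaining = 44.4 × (1/2)^(14.3/11.11) = 44.4 × (1/2)^1.2871 ≈ 18.193 kBq.

18 kBq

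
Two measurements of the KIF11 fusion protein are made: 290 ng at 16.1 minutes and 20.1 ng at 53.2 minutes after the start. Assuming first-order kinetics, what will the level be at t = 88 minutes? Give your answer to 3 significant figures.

1.64 ng

Over Δt = 53.2 − 16.1 = 37.1 minutes, the level fell by a factor of 290/20.1 ≈ 14.428.
n = log₂(14.428) ≈ 3.8508 half-lives, so t½ = 37.1/3.8508 ≈ 9.6344 minutes.
From t = 53.2 to t = 88: 20.1 × (1/2)^((88−53.2)/9.6344) ≈ 1.6438 ng.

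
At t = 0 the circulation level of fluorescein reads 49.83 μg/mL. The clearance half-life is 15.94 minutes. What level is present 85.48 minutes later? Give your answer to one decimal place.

Number of half-lives: n = 85.48/15.94 ≈ 5.3626.
Remaining = 49.83 × (1/2)^5.3626 = 49.83 × 0.024305 ≈ 1.2111 μg/mL.

1.2 μg/mL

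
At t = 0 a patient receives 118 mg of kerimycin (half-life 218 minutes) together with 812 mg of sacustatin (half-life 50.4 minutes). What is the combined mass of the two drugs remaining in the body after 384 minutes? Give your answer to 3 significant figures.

38.9 mg

kerimycin: 118 × (1/2)^(384/218) = 118 × (1/2)^1.7615 ≈ 34.804 mg.
sacustatin: 812 × (1/2)^(384/50.4) = 812 × (1/2)^7.619 ≈ 4.1304 mg.
Total = 34.804 + 4.1304 ≈ 38.934 mg.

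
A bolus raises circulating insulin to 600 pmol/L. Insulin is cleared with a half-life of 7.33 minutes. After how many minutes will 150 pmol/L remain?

14.66 minutes

150/600 = 1/4, so 2 half-lives have elapsed.
t = 2 × 7.33 = 14.66 minutes.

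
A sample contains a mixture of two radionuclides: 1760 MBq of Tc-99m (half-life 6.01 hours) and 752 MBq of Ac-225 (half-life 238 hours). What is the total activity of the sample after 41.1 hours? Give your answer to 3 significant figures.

Tc-99m: 1760 × (1/2)^(41.1/6.01) = 1760 × (1/2)^6.8386 ≈ 15.378 MBq.
Ac-225: 752 × (1/2)^(41.1/238) = 752 × (1/2)^0.17269 ≈ 667.16 MBq.
Total = 15.378 + 667.16 ≈ 682.54 MBq.

683 MBq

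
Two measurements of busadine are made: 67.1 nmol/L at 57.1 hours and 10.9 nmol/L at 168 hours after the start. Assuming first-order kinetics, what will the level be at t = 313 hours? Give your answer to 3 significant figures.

1.01 nmol/L

Over Δt = 168 − 57.1 = 110.9 hours, the level fell by a factor of 67.1/10.9 ≈ 6.156.
n = log₂(6.156) ≈ 2.622 half-lives, so t½ = 110.9/2.622 ≈ 42.296 hours.
From t = 168 to t = 313: 10.9 × (1/2)^((313−168)/42.296) ≈ 1.0126 nmol/L.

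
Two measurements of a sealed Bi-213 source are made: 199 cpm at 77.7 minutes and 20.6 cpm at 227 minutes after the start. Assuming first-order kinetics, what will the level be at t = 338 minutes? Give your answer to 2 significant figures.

3.8 cpm

Over Δt = 227 − 77.7 = 149.3 minutes, the level fell by a factor of 199/20.6 ≈ 9.6602.
n = log₂(9.6602) ≈ 3.2721 half-lives, so t½ = 149.3/3.2721 ≈ 45.629 minutes.
From t = 227 to t = 338: 20.6 × (1/2)^((338−227)/45.629) ≈ 3.8156 cpm.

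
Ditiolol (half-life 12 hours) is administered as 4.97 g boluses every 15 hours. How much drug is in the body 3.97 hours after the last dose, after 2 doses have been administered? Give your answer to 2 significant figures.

5.6 g

The 2 doses were given 18.97, 3.97 hours ago.
Total = 4.97·(1/2)^(18.97/12) + 4.97·(1/2)^(3.97/12)
      = 1.6614 + 3.9515 ≈ 5.6129 g.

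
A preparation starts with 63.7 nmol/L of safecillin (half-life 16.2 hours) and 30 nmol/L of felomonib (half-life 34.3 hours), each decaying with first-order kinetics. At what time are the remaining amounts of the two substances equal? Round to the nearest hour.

Set 63.7·(1/2)^(t/16.2) = 30·(1/2)^(t/34.3).
Taking log₂: log₂(63.7/30) = t·(1/16.2 − 1/34.3).
log₂(2.1233) = 1.0863; 1/16.2 − 1/34.3 = 0.032574.
t = 1.0863 / 0.032574 ≈ 33.35 hours.

33 hours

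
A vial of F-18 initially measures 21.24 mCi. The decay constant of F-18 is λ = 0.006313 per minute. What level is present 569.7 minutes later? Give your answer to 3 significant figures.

t½ = ln 2 / λ = 0.69315 / 0.006313 ≈ 109.8 minutes.
Number of half-lives: n = 569.7/109.8 ≈ 5.1887.
Remaining = 21.24 × (1/2)^5.1887 = 21.24 × 0.027419 ≈ 0.58238 mCi.

0.582 mCi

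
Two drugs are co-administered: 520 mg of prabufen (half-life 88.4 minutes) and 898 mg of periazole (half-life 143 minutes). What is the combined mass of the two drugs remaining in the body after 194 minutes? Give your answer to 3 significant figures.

prabufen: 520 × (1/2)^(194/88.4) = 520 × (1/2)^2.1946 ≈ 113.6 mg.
periazole: 898 × (1/2)^(194/143) = 898 × (1/2)^1.3566 ≈ 350.66 mg.
Total = 113.6 + 350.66 ≈ 464.26 mg.

464 mg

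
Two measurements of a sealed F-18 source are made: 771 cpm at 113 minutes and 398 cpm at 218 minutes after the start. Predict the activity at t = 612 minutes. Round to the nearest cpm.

Over Δt = 218 − 113 = 105 minutes, the level fell by a factor of 771/398 ≈ 1.9372.
n = log₂(1.9372) ≈ 0.95396 half-lives, so t½ = 105/0.95396 ≈ 110.07 minutes.
From t = 218 to t = 612: 398 × (1/2)^((612−218)/110.07) ≈ 33.289 cpm.

33 cpm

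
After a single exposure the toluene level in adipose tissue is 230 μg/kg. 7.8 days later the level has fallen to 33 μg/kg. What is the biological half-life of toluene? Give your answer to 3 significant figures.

2.78 days

A/A₀ = 33/230 ≈ 0.14348.
n = log₂(6.9697) ≈ 2.8011 half-lives elapsed in 7.8 days.
t½ = 7.8/2.8011 ≈ 2.7846 days.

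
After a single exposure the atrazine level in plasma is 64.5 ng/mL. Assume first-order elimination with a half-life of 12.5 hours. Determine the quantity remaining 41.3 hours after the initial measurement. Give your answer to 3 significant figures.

6.53 ng/mL

Number of half-lives: n = 41.3/12.5 ≈ 3.304.
Remaining = 64.5 × (1/2)^3.304 = 64.5 × 0.10125 ≈ 6.5307 ng/mL.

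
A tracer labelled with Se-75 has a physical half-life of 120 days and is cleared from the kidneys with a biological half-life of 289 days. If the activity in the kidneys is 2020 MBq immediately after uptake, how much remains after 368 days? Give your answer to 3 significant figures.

1/t_eff = 1/t_phys + 1/t_biol = 1/120 + 1/289 = 0.011794 per day.
t_eff = 120 × 289 / (120 + 289) ≈ 84.792 days.
Remaining = 2020 × (1/2)^(368/84.792) = 2020 × (1/2)^4.34 ≈ 99.741 MBq.

99.7 MBq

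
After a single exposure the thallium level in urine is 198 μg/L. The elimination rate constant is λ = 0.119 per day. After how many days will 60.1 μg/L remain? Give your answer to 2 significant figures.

t½ = ln 2 / λ = 0.69315 / 0.119 ≈ 5.8248 days.
Fraction remaining = 60.1/198 ≈ 0.30354.
n = log₂(198/60.1) = ln(3.2945)/ln 2 ≈ 1.7201 half-lives.
t = n × t½ = 1.7201 × 5.8248 ≈ 10.019 days.

10 days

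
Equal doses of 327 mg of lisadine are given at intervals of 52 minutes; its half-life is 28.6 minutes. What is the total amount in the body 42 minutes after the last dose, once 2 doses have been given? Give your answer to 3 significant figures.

The 2 doses were given 94, 42 minutes ago.
Total = 327·(1/2)^(94/28.6) + 327·(1/2)^(42/28.6)
      = 33.508 + 118.16 ≈ 151.67 mg.

152 mg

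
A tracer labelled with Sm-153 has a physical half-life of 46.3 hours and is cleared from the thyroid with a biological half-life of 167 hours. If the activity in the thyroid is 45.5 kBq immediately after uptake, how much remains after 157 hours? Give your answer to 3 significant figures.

1/t_eff = 1/t_phys + 1/t_biol = 1/46.3 + 1/167 = 0.027586 per hour.
t_eff = 46.3 × 167 / (46.3 + 167) ≈ 36.25 hours.
Remaining = 45.5 × (1/2)^(157/36.25) = 45.5 × (1/2)^4.331 ≈ 2.2607 kBq.

2.26 kBq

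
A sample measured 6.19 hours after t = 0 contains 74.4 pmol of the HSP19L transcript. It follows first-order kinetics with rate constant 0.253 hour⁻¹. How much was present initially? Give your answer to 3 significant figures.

t½ = ln 2 / λ = 0.69315 / 0.253 ≈ 2.7397 hours.
Number of half-lives elapsed: n = 6.19/2.7397 ≈ 2.2594.
A₀ = A × 2^n = 74.4 × 2^2.2594 = 74.4 × 4.7878 ≈ 356.21 pmol.

356 pmol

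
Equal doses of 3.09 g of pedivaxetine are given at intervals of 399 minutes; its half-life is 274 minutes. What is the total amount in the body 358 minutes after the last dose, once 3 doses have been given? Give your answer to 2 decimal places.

The 3 doses were given 1156, 757, 358 minutes ago.
Total = 3.09·(1/2)^(1156/274) + 3.09·(1/2)^(757/274) + 3.09·(1/2)^(358/274)
      = 0.16593 + 0.45528 + 1.2492 ≈ 1.8704 g.

1.87 g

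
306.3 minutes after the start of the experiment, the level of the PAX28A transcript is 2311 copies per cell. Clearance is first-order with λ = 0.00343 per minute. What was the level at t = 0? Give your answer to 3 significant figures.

6610 copies per cell

t½ = ln 2 / λ = 0.69315 / 0.00343 ≈ 202.08 minutes.
Number of half-lives elapsed: n = 306.3/202.08 ≈ 1.5157.
A₀ = A × 2^n = 2311 × 2^1.5157 = 2311 × 2.8594 ≈ 6608.1 copies per cell.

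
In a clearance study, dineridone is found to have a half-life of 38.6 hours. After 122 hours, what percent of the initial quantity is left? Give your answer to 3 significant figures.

11.2%

n = 122/38.6 ≈ 3.1606 half-lives.
Fraction remaining = (1/2)^3.1606 ≈ 0.11183, i.e. 11.183%.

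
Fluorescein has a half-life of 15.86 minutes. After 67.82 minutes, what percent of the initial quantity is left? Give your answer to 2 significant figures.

n = 67.82/15.86 ≈ 4.2762 half-lives.
Fraction remaining = (1/2)^4.2762 ≈ 0.051611, i.e. 5.1611%.

5.2%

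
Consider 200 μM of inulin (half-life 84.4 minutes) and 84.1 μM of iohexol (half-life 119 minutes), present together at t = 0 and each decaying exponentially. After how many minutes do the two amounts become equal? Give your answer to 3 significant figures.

363 minutes

Set 200·(1/2)^(t/84.4) = 84.1·(1/2)^(t/119).
Taking log₂: log₂(200/84.1) = t·(1/84.4 − 1/119).
log₂(2.3781) = 1.2498; 1/84.4 − 1/119 = 0.003445.
t = 1.2498 / 0.003445 ≈ 362.8 minutes.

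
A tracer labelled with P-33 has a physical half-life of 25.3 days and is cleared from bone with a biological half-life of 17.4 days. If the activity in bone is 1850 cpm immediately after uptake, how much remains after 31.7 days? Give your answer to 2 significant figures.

220 cpm

1/t_eff = 1/t_phys + 1/t_biol = 1/25.3 + 1/17.4 = 0.096997 per day.
t_eff = 25.3 × 17.4 / (25.3 + 17.4) ≈ 10.31 days.
Remaining = 1850 × (1/2)^(31.7/10.31) = 1850 × (1/2)^3.0748 ≈ 219.57 cpm.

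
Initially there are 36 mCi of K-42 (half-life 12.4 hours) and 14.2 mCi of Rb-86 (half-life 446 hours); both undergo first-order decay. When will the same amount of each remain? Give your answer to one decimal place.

17.1 hours

Set 36·(1/2)^(t/12.4) = 14.2·(1/2)^(t/446).
Taking log₂: log₂(36/14.2) = t·(1/12.4 − 1/446).
log₂(2.5352) = 1.3421; 1/12.4 − 1/446 = 0.078403.
t = 1.3421 / 0.078403 ≈ 17.118 hours.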